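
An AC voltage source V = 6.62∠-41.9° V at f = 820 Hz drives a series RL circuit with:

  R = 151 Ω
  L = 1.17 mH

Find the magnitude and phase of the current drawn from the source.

Step 1 — Angular frequency: ω = 2π·f = 2π·820 = 5152 rad/s.
Step 2 — Component impedances:
  R: Z = R = 151 Ω
  L: Z = jωL = j·5152·0.00117 = 0 + j6.028 Ω
Step 3 — Series combination: Z_total = R + L = 151 + j6.028 Ω = 151.1∠2.3° Ω.
Step 4 — Source phasor: V = 6.62∠-41.9° V = 4.927 - j4.421 V.
Step 5 — Ohm's law: I = V / Z_total = (4.927 - j4.421) / (151 + j6.028) = 0.03141 - j0.03053 A.
Step 6 — Convert to polar: |I| = 0.04381 A, ∠I = -44.2°.

I = 0.04381∠-44.2° A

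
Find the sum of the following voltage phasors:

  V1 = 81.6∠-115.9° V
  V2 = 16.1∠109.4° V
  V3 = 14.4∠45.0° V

Step 1 — Convert each phasor to rectangular form:
  V1 = 81.6·(cos(-115.9°) + j·sin(-115.9°)) = -35.64 - j73.4 V
  V2 = 16.1·(cos(109.4°) + j·sin(109.4°)) = -5.348 + j15.19 V
  V3 = 14.4·(cos(45.0°) + j·sin(45.0°)) = 10.18 + j10.18 V
Step 2 — Sum components: V_total = -30.81 - j48.04 V.
Step 3 — Convert to polar: |V_total| = 57.07 V, ∠V_total = -122.7°.

V_total = 57.07∠-122.7° V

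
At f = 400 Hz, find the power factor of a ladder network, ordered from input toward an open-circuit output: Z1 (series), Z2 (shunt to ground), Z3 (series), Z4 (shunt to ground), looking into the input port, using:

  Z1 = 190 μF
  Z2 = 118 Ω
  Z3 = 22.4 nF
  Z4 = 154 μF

Step 1 — Angular frequency: ω = 2π·f = 2π·400 = 2513 rad/s.
Step 2 — Component impedances:
  Z1: Z = 1/(jωC) = -j/(ω·C) = 0 - j2.094 Ω
  Z2: Z = R = 118 Ω
  Z3: Z = 1/(jωC) = -j/(ω·C) = 0 - j1.776e+04 Ω
  Z4: Z = 1/(jωC) = -j/(ω·C) = 0 - j2.584 Ω
Step 3 — Ladder network (open output): work backward from the far end, alternating series and parallel combinations. Z_in = 118 - j2.878 Ω = 118∠-1.4° Ω.
Step 4 — Power factor: PF = cos(φ) = Re(Z)/|Z| = 117.99/118.03 = 0.9997.
Step 5 — Type: Im(Z) = -2.878 ⇒ leading (phase φ = -1.4°).

PF = 0.9997 (leading, φ = -1.4°)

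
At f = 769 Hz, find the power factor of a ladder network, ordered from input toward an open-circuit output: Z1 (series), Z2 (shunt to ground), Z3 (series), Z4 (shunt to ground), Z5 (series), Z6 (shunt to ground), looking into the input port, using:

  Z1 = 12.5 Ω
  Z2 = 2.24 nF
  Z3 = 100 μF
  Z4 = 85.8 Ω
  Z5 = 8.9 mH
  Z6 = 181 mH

Step 1 — Angular frequency: ω = 2π·f = 2π·769 = 4832 rad/s.
Step 2 — Component impedances:
  Z1: Z = R = 12.5 Ω
  Z2: Z = 1/(jωC) = -j/(ω·C) = 0 - j9.239e+04 Ω
  Z3: Z = 1/(jωC) = -j/(ω·C) = 0 - j2.07 Ω
  Z4: Z = R = 85.8 Ω
  Z5: Z = jωL = j·4832·0.0089 = 0 + j43 Ω
  Z6: Z = jωL = j·4832·0.181 = 0 + j874.6 Ω
Step 3 — Ladder network (open output): work backward from the far end, alternating series and parallel combinations. Z_in = 97.57 + j5.806 Ω = 97.74∠3.4° Ω.
Step 4 — Power factor: PF = cos(φ) = Re(Z)/|Z| = 97.567/97.74 = 0.9982.
Step 5 — Type: Im(Z) = 5.806 ⇒ lagging (phase φ = 3.4°).

PF = 0.9982 (lagging, φ = 3.4°)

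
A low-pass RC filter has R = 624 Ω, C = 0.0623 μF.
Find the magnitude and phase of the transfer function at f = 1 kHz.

Step 1 — Angular frequency: ω = 2π·1000 = 6283 rad/s.
Step 2 — Transfer function: H(jω) = 1/(1 + jωRC).
Step 3 — Denominator: 1 + jωRC = 1 + j·6283·624·6.23e-08 = 1 + j0.2443.
Step 4 — H = 0.9437 - j0.2305.
Step 5 — Magnitude: |H| = 0.9714 (-0.3 dB); phase: φ = -13.7°.

|H| = 0.9714 (-0.3 dB), φ = -13.7°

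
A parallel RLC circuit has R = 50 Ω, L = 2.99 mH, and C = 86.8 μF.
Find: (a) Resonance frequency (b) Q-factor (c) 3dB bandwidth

Step 1 — Resonance: ω₀ = 1/√(LC) = 1/√(0.00299·8.68e-05) = 1963 rad/s.
Step 2 — f₀ = ω₀/(2π) = 312.4 Hz.
Step 3 — Parallel Q: Q = R/(ω₀L) = 50/(1963·0.00299) = 8.519.
Step 4 — Bandwidth: Δω = ω₀/Q = 230.4 rad/s; BW = Δω/(2π) = 36.67 Hz.

(a) f₀ = 312.4 Hz  (b) Q = 8.519  (c) BW = 36.67 Hz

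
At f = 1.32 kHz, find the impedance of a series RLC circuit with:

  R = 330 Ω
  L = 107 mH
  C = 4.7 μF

Step 1 — Angular frequency: ω = 2π·f = 2π·1320 = 8294 rad/s.
Step 2 — Component impedances:
  R: Z = R = 330 Ω
  L: Z = jωL = j·8294·0.107 = 0 + j887.4 Ω
  C: Z = 1/(jωC) = -j/(ω·C) = 0 - j25.65 Ω
Step 3 — Series combination: Z_total = R + L + C = 330 + j861.8 Ω = 922.8∠69.0° Ω.

Z = 330 + j861.8 Ω = 922.8∠69.0° Ω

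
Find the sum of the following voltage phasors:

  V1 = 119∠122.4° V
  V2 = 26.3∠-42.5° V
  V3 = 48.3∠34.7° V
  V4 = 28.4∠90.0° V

Step 1 — Convert each phasor to rectangular form:
  V1 = 119·(cos(122.4°) + j·sin(122.4°)) = -63.76 + j100.5 V
  V2 = 26.3·(cos(-42.5°) + j·sin(-42.5°)) = 19.39 - j17.77 V
  V3 = 48.3·(cos(34.7°) + j·sin(34.7°)) = 39.71 + j27.5 V
  V4 = 28.4·(cos(90.0°) + j·sin(90.0°)) = 0 + j28.4 V
Step 2 — Sum components: V_total = -4.663 + j138.6 V.
Step 3 — Convert to polar: |V_total| = 138.7 V, ∠V_total = 91.9°.

V_total = 138.7∠91.9° V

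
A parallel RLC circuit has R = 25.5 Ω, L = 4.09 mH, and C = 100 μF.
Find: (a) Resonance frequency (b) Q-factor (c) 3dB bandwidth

Step 1 — Resonance: ω₀ = 1/√(LC) = 1/√(0.00409·0.0001) = 1564 rad/s.
Step 2 — f₀ = ω₀/(2π) = 248.9 Hz.
Step 3 — Parallel Q: Q = R/(ω₀L) = 25.5/(1564·0.00409) = 3.987.
Step 4 — Bandwidth: Δω = ω₀/Q = 392.2 rad/s; BW = Δω/(2π) = 62.41 Hz.

(a) f₀ = 248.9 Hz  (b) Q = 3.987  (c) BW = 62.41 Hz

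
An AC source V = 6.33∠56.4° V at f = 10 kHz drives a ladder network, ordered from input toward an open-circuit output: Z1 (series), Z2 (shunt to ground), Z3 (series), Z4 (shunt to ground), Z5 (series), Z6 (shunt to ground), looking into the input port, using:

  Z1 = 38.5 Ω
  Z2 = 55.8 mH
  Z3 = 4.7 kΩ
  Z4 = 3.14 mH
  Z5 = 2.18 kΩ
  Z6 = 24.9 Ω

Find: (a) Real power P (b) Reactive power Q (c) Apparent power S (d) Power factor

Step 1 — Angular frequency: ω = 2π·f = 2π·1e+04 = 6.283e+04 rad/s.
Step 2 — Component impedances:
  Z1: Z = R = 38.5 Ω
  Z2: Z = jωL = j·6.283e+04·0.0558 = 0 + j3506 Ω
  Z3: Z = R = 4700 Ω
  Z4: Z = jωL = j·6.283e+04·0.00314 = 0 + j197.3 Ω
  Z5: Z = R = 2180 Ω
  Z6: Z = R = 24.9 Ω
Step 3 — Ladder network (open output): work backward from the far end, alternating series and parallel combinations. Z_in = 1651 + j2241 Ω = 2783∠53.6° Ω.
Step 4 — Source phasor: V = 6.33∠56.4° V = 3.503 + j5.272 V.
Step 5 — Current: I = V / Z = 0.002272 + j0.0001106 A = 0.002274∠2.8° A.
Step 6 — Complex power: S = V·I* = 0.008541 + j0.01159 VA.
Step 7 — Real power: P = Re(S) = 0.008541 W.
Step 8 — Reactive power: Q = Im(S) = 0.01159 VAR.
Step 9 — Apparent power: |S| = 0.0144 VA.
Step 10 — Power factor: PF = P/|S| = 0.5933 (lagging).

(a) P = 0.008541 W  (b) Q = 0.01159 VAR  (c) S = 0.0144 VA  (d) PF = 0.5933 (lagging)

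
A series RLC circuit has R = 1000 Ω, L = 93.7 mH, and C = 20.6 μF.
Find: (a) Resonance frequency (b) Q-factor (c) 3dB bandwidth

Step 1 — Resonance: ω₀ = 1/√(LC) = 1/√(0.0937·2.06e-05) = 719.8 rad/s.
Step 2 — f₀ = ω₀/(2π) = 114.6 Hz.
Step 3 — Series Q: Q = ω₀L/R = 719.8·0.0937/1000 = 0.06744.
Step 4 — Bandwidth: Δω = ω₀/Q = 1.067e+04 rad/s; BW = Δω/(2π) = 1699 Hz.

(a) f₀ = 114.6 Hz  (b) Q = 0.06744  (c) BW = 1699 Hz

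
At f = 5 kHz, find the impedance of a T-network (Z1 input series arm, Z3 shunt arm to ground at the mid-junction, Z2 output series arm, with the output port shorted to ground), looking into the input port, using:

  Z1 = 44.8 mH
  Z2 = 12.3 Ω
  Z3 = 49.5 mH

Step 1 — Angular frequency: ω = 2π·f = 2π·5000 = 3.142e+04 rad/s.
Step 2 — Component impedances:
  Z1: Z = jωL = j·3.142e+04·0.0448 = 0 + j1407 Ω
  Z2: Z = R = 12.3 Ω
  Z3: Z = jωL = j·3.142e+04·0.0495 = 0 + j1555 Ω
Step 3 — With the output port shorted to ground, the output series arm Z2 runs from the junction to ground; the shunt arm Z3 also runs from the junction to ground. They appear in parallel: Z3 || Z2 = 12.3 + j0.09728 Ω.
Step 4 — Series with input arm Z1: Z_in = Z1 + (Z3 || Z2) = 12.3 + j1408 Ω = 1408∠89.5° Ω.

Z = 12.3 + j1408 Ω = 1408∠89.5° Ω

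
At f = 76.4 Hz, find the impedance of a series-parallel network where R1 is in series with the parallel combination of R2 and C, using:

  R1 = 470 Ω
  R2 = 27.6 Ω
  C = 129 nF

Step 1 — Angular frequency: ω = 2π·f = 2π·76.4 = 480 rad/s.
Step 2 — Component impedances:
  R1: Z = R = 470 Ω
  R2: Z = R = 27.6 Ω
  C: Z = 1/(jωC) = -j/(ω·C) = 0 - j1.615e+04 Ω
Step 3 — Parallel branch: R2 || C = 1/(1/R2 + 1/C) = 27.6 - j0.04717 Ω.
Step 4 — Series with R1: Z_total = R1 + (R2 || C) = 497.6 - j0.04717 Ω = 497.6∠-0.0° Ω.

Z = 497.6 - j0.04717 Ω = 497.6∠-0.0° Ω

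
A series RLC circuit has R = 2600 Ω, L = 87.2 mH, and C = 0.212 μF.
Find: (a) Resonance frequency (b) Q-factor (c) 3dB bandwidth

Step 1 — Resonance: ω₀ = 1/√(LC) = 1/√(0.0872·2.12e-07) = 7355 rad/s.
Step 2 — f₀ = ω₀/(2π) = 1171 Hz.
Step 3 — Series Q: Q = ω₀L/R = 7355·0.0872/2600 = 0.2467.
Step 4 — Bandwidth: Δω = ω₀/Q = 2.982e+04 rad/s; BW = Δω/(2π) = 4745 Hz.

(a) f₀ = 1171 Hz  (b) Q = 0.2467  (c) BW = 4745 Hz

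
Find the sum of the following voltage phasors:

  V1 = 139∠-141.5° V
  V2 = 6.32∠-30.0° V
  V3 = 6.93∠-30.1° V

Step 1 — Convert each phasor to rectangular form:
  V1 = 139·(cos(-141.5°) + j·sin(-141.5°)) = -108.8 - j86.53 V
  V2 = 6.32·(cos(-30.0°) + j·sin(-30.0°)) = 5.473 - j3.16 V
  V3 = 6.93·(cos(-30.1°) + j·sin(-30.1°)) = 5.995 - j3.475 V
Step 2 — Sum components: V_total = -97.31 - j93.17 V.
Step 3 — Convert to polar: |V_total| = 134.7 V, ∠V_total = -136.2°.

V_total = 134.7∠-136.2° V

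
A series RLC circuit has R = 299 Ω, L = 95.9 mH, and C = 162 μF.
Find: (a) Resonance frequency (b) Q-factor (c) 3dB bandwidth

Step 1 — Resonance condition Im(Z)=0 gives ω₀ = 1/√(LC).
Step 2 — ω₀ = 1/√(0.0959·0.000162) = 253.7 rad/s.
Step 3 — f₀ = ω₀/(2π) = 40.38 Hz.
Step 4 — Series Q: Q = ω₀L/R = 253.7·0.0959/299 = 0.08137.
Step 5 — 3dB bandwidth: Δω = ω₀/Q = 3118 rad/s; BW = Δω/(2π) = 496.2 Hz.

(a) f₀ = 40.38 Hz  (b) Q = 0.08137  (c) BW = 496.2 Hz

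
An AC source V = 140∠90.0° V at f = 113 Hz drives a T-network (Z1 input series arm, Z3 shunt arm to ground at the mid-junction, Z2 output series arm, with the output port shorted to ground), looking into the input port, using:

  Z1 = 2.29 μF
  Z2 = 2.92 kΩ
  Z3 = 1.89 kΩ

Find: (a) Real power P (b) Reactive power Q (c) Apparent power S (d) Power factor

Step 1 — Angular frequency: ω = 2π·f = 2π·113 = 710 rad/s.
Step 2 — Component impedances:
  Z1: Z = 1/(jωC) = -j/(ω·C) = 0 - j615 Ω
  Z2: Z = R = 2920 Ω
  Z3: Z = R = 1890 Ω
Step 3 — With the output port shorted to ground, the output series arm Z2 runs from the junction to ground; the shunt arm Z3 also runs from the junction to ground. They appear in parallel: Z3 || Z2 = 1147 Ω.
Step 4 — Series with input arm Z1: Z_in = Z1 + (Z3 || Z2) = 1147 - j615 Ω = 1302∠-28.2° Ω.
Step 5 — Source phasor: V = 140∠90.0° V = 0 + j140 V.
Step 6 — Current: I = V / Z = -0.05081 + j0.09478 A = 0.1075∠118.2° A.
Step 7 — Complex power: S = V·I* = 13.27 - j7.113 VA.
Step 8 — Real power: P = Re(S) = 13.27 W.
Step 9 — Reactive power: Q = Im(S) = -7.113 VAR.
Step 10 — Apparent power: |S| = 15.06 VA.
Step 11 — Power factor: PF = P/|S| = 0.8814 (leading).

(a) P = 13.27 W  (b) Q = -7.113 VAR  (c) S = 15.06 VA  (d) PF = 0.8814 (leading)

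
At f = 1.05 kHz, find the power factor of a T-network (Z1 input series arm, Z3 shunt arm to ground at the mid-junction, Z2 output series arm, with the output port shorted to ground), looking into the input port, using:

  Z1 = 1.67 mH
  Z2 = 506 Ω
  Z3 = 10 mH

Step 1 — Angular frequency: ω = 2π·f = 2π·1050 = 6597 rad/s.
Step 2 — Component impedances:
  Z1: Z = jωL = j·6597·0.00167 = 0 + j11.02 Ω
  Z2: Z = R = 506 Ω
  Z3: Z = jωL = j·6597·0.01 = 0 + j65.97 Ω
Step 3 — With the output port shorted to ground, the output series arm Z2 runs from the junction to ground; the shunt arm Z3 also runs from the junction to ground. They appear in parallel: Z3 || Z2 = 8.458 + j64.87 Ω.
Step 4 — Series with input arm Z1: Z_in = Z1 + (Z3 || Z2) = 8.458 + j75.89 Ω = 76.36∠83.6° Ω.
Step 5 — Power factor: PF = cos(φ) = Re(Z)/|Z| = 8.458/76.36 = 0.1108.
Step 6 — Type: Im(Z) = 75.89 ⇒ lagging (phase φ = 83.6°).

PF = 0.1108 (lagging, φ = 83.6°)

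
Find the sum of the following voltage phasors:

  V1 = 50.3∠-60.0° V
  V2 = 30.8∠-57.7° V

Step 1 — Convert each phasor to rectangular form:
  V1 = 50.3·(cos(-60.0°) + j·sin(-60.0°)) = 25.15 - j43.56 V
  V2 = 30.8·(cos(-57.7°) + j·sin(-57.7°)) = 16.46 - j26.03 V
Step 2 — Sum components: V_total = 41.61 - j69.6 V.
Step 3 — Convert to polar: |V_total| = 81.08 V, ∠V_total = -59.1°.

V_total = 81.08∠-59.1° V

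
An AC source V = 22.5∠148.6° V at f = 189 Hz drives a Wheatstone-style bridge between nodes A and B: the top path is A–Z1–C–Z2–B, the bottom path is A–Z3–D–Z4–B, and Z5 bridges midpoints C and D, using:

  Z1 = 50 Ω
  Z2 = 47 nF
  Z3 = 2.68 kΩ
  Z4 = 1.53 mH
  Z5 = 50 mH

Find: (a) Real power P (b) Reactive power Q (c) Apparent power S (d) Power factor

Step 1 — Angular frequency: ω = 2π·f = 2π·189 = 1188 rad/s.
Step 2 — Component impedances:
  Z1: Z = R = 50 Ω
  Z2: Z = 1/(jωC) = -j/(ω·C) = 0 - j1.792e+04 Ω
  Z3: Z = R = 2680 Ω
  Z4: Z = jωL = j·1188·0.00153 = 0 + j1.817 Ω
  Z5: Z = jωL = j·1188·0.05 = 0 + j59.38 Ω
Step 3 — Bridge requires nodal analysis (the Z5 bridge couples midpoints C and D, so the two paths cannot be reduced to a simple series/parallel combination). Setting node B to ground and injecting 1 A at node A, the 3-node admittance system at A, C, D solves to V_A = Z_AB = 50.34 + j59.21 Ω = 77.72∠49.6° Ω.
Step 4 — Source phasor: V = 22.5∠148.6° V = -19.2 + j11.72 V.
Step 5 — Current: I = V / Z = -0.04513 + j0.286 A = 0.2895∠99.0° A.
Step 6 — Complex power: S = V·I* = 4.219 + j4.963 VA.
Step 7 — Real power: P = Re(S) = 4.219 W.
Step 8 — Reactive power: Q = Im(S) = 4.963 VAR.
Step 9 — Apparent power: |S| = 6.514 VA.
Step 10 — Power factor: PF = P/|S| = 0.6477 (lagging).

(a) P = 4.219 W  (b) Q = 4.963 VAR  (c) S = 6.514 VA  (d) PF = 0.6477 (lagging)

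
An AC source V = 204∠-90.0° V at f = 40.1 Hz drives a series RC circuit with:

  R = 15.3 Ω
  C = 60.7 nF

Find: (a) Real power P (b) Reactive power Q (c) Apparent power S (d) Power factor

Step 1 — Angular frequency: ω = 2π·f = 2π·40.1 = 252 rad/s.
Step 2 — Component impedances:
  R: Z = R = 15.3 Ω
  C: Z = 1/(jωC) = -j/(ω·C) = 0 - j6.539e+04 Ω
Step 3 — Series combination: Z_total = R + C = 15.3 - j6.539e+04 Ω = 6.539e+04∠-90.0° Ω.
Step 4 — Source phasor: V = 204∠-90.0° V = 0 - j204 V.
Step 5 — Current: I = V / Z = 0.00312 - j7.3e-07 A = 0.00312∠-0.0° A.
Step 6 — Complex power: S = V·I* = 0.0001489 - j0.6365 VA.
Step 7 — Real power: P = Re(S) = 0.0001489 W.
Step 8 — Reactive power: Q = Im(S) = -0.6365 VAR.
Step 9 — Apparent power: |S| = 0.6365 VA.
Step 10 — Power factor: PF = P/|S| = 0.000234 (leading).

(a) P = 0.0001489 W  (b) Q = -0.6365 VAR  (c) S = 0.6365 VA  (d) PF = 0.000234 (leading)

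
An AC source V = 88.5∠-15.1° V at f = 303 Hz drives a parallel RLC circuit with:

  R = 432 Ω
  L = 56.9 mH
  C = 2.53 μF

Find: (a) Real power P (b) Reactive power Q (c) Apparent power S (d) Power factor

Step 1 — Angular frequency: ω = 2π·f = 2π·303 = 1904 rad/s.
Step 2 — Component impedances:
  R: Z = R = 432 Ω
  L: Z = jωL = j·1904·0.0569 = 0 + j108.3 Ω
  C: Z = 1/(jωC) = -j/(ω·C) = 0 - j207.6 Ω
Step 3 — Parallel combination: 1/Z_total = 1/R + 1/L + 1/C; Z_total = 93.16 + j177.7 Ω = 200.6∠62.3° Ω.
Step 4 — Source phasor: V = 88.5∠-15.1° V = 85.44 - j23.05 V.
Step 5 — Current: I = V / Z = 0.09601 - j0.4306 A = 0.4412∠-77.4° A.
Step 6 — Complex power: S = V·I* = 18.13 + j34.58 VA.
Step 7 — Real power: P = Re(S) = 18.13 W.
Step 8 — Reactive power: Q = Im(S) = 34.58 VAR.
Step 9 — Apparent power: |S| = 39.04 VA.
Step 10 — Power factor: PF = P/|S| = 0.4644 (lagging).

(a) P = 18.13 W  (b) Q = 34.58 VAR  (c) S = 39.04 VA  (d) PF = 0.4644 (lagging)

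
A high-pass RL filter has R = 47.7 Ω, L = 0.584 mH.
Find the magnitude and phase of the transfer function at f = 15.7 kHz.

Step 1 — Angular frequency: ω = 2π·1.57e+04 = 9.865e+04 rad/s.
Step 2 — Transfer function: H(jω) = jωL/(R + jωL).
Step 3 — Numerator jωL = j·57.61; denominator R + jωL = 47.7 + j57.61.
Step 4 — H = 0.5933 + j0.4912.
Step 5 — Magnitude: |H| = 0.7702 (-2.3 dB); phase: φ = 39.6°.

|H| = 0.7702 (-2.3 dB), φ = 39.6°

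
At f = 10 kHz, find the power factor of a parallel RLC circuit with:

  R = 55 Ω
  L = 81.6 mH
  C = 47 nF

Step 1 — Angular frequency: ω = 2π·f = 2π·1e+04 = 6.283e+04 rad/s.
Step 2 — Component impedances:
  R: Z = R = 55 Ω
  L: Z = jωL = j·6.283e+04·0.0816 = 0 + j5127 Ω
  C: Z = 1/(jωC) = -j/(ω·C) = 0 - j338.6 Ω
Step 3 — Parallel combination: 1/Z_total = 1/R + 1/L + 1/C; Z_total = 53.76 - j8.155 Ω = 54.38∠-8.6° Ω.
Step 4 — Power factor: PF = cos(φ) = Re(Z)/|Z| = 53.763/54.378 = 0.9887.
Step 5 — Type: Im(Z) = -8.155 ⇒ leading (phase φ = -8.6°).

PF = 0.9887 (leading, φ = -8.6°)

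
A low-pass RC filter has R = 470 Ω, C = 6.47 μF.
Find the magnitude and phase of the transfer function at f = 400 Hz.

Step 1 — Angular frequency: ω = 2π·400 = 2513 rad/s.
Step 2 — Transfer function: H(jω) = 1/(1 + jωRC).
Step 3 — Denominator: 1 + jωRC = 1 + j·2513·470·6.47e-06 = 1 + j7.643.
Step 4 — H = 0.01683 - j0.1286.
Step 5 — Magnitude: |H| = 0.1297 (-17.7 dB); phase: φ = -82.5°.

|H| = 0.1297 (-17.7 dB), φ = -82.5°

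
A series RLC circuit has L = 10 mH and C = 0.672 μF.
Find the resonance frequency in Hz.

Step 1 — Resonance condition Im(Z)=0 gives ω₀ = 1/√(LC).
Step 2 — ω₀ = 1/√(0.01·6.72e-07) = 1.22e+04 rad/s.
Step 3 — f₀ = ω₀/(2π) = 1941 Hz.

f₀ = 1941 Hz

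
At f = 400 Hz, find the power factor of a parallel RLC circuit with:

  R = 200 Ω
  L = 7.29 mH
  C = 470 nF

Step 1 — Angular frequency: ω = 2π·f = 2π·400 = 2513 rad/s.
Step 2 — Component impedances:
  R: Z = R = 200 Ω
  L: Z = jωL = j·2513·0.00729 = 0 + j18.32 Ω
  C: Z = 1/(jωC) = -j/(ω·C) = 0 - j846.6 Ω
Step 3 — Parallel combination: 1/Z_total = 1/R + 1/L + 1/C; Z_total = 1.738 + j18.56 Ω = 18.65∠84.7° Ω.
Step 4 — Power factor: PF = cos(φ) = Re(Z)/|Z| = 1.7383/18.646 = 0.09323.
Step 5 — Type: Im(Z) = 18.56 ⇒ lagging (phase φ = 84.7°).

PF = 0.09323 (lagging, φ = 84.7°)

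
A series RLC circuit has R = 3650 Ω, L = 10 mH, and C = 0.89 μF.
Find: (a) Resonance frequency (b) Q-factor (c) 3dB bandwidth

Step 1 — Resonance: ω₀ = 1/√(LC) = 1/√(0.01·8.9e-07) = 1.06e+04 rad/s.
Step 2 — f₀ = ω₀/(2π) = 1687 Hz.
Step 3 — Series Q: Q = ω₀L/R = 1.06e+04·0.01/3650 = 0.02904.
Step 4 — Bandwidth: Δω = ω₀/Q = 3.65e+05 rad/s; BW = Δω/(2π) = 5.809e+04 Hz.

(a) f₀ = 1687 Hz  (b) Q = 0.02904  (c) BW = 5.809e+04 Hz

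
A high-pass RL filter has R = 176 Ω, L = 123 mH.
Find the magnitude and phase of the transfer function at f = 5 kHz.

Step 1 — Angular frequency: ω = 2π·5000 = 3.142e+04 rad/s.
Step 2 — Transfer function: H(jω) = jωL/(R + jωL).
Step 3 — Numerator jωL = j·3864; denominator R + jωL = 176 + j3864.
Step 4 — H = 0.9979 + j0.04545.
Step 5 — Magnitude: |H| = 0.999 (-0.0 dB); phase: φ = 2.6°.

|H| = 0.999 (-0.0 dB), φ = 2.6°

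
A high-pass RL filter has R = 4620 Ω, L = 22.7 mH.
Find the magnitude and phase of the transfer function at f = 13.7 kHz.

Step 1 — Angular frequency: ω = 2π·1.37e+04 = 8.608e+04 rad/s.
Step 2 — Transfer function: H(jω) = jωL/(R + jωL).
Step 3 — Numerator jωL = j·1954; denominator R + jωL = 4620 + j1954.
Step 4 — H = 0.1517 + j0.3588.
Step 5 — Magnitude: |H| = 0.3895 (-8.2 dB); phase: φ = 67.1°.

|H| = 0.3895 (-8.2 dB), φ = 67.1°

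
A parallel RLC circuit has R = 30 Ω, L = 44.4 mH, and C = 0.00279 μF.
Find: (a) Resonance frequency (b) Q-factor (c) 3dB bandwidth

Step 1 — Resonance: ω₀ = 1/√(LC) = 1/√(0.0444·2.79e-09) = 8.985e+04 rad/s.
Step 2 — f₀ = ω₀/(2π) = 1.43e+04 Hz.
Step 3 — Parallel Q: Q = R/(ω₀L) = 30/(8.985e+04·0.0444) = 0.00752.
Step 4 — Bandwidth: Δω = ω₀/Q = 1.195e+07 rad/s; BW = Δω/(2π) = 1.901e+06 Hz.

(a) f₀ = 1.43e+04 Hz  (b) Q = 0.00752  (c) BW = 1.901e+06 Hz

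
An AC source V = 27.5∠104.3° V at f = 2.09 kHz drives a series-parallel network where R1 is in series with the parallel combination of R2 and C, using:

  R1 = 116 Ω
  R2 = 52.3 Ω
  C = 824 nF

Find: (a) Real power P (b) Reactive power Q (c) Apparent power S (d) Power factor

Step 1 — Angular frequency: ω = 2π·f = 2π·2090 = 1.313e+04 rad/s.
Step 2 — Component impedances:
  R1: Z = R = 116 Ω
  R2: Z = R = 52.3 Ω
  C: Z = 1/(jωC) = -j/(ω·C) = 0 - j92.42 Ω
Step 3 — Parallel branch: R2 || C = 1/(1/R2 + 1/C) = 39.61 - j22.42 Ω.
Step 4 — Series with R1: Z_total = R1 + (R2 || C) = 155.6 - j22.42 Ω = 157.2∠-8.2° Ω.
Step 5 — Source phasor: V = 27.5∠104.3° V = -6.792 + j26.65 V.
Step 6 — Current: I = V / Z = -0.06693 + j0.1616 A = 0.1749∠112.5° A.
Step 7 — Complex power: S = V·I* = 4.761 - j0.6859 VA.
Step 8 — Real power: P = Re(S) = 4.761 W.
Step 9 — Reactive power: Q = Im(S) = -0.6859 VAR.
Step 10 — Apparent power: |S| = 4.81 VA.
Step 11 — Power factor: PF = P/|S| = 0.9898 (leading).

(a) P = 4.761 W  (b) Q = -0.6859 VAR  (c) S = 4.81 VA  (d) PF = 0.9898 (leading)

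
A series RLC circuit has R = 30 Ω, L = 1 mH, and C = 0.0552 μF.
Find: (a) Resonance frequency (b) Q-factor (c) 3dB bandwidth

Step 1 — Resonance condition Im(Z)=0 gives ω₀ = 1/√(LC).
Step 2 — ω₀ = 1/√(0.001·5.52e-08) = 1.346e+05 rad/s.
Step 3 — f₀ = ω₀/(2π) = 2.142e+04 Hz.
Step 4 — Series Q: Q = ω₀L/R = 1.346e+05·0.001/30 = 4.487.
Step 5 — 3dB bandwidth: Δω = ω₀/Q = 3e+04 rad/s; BW = Δω/(2π) = 4775 Hz.

(a) f₀ = 2.142e+04 Hz  (b) Q = 4.487  (c) BW = 4775 Hz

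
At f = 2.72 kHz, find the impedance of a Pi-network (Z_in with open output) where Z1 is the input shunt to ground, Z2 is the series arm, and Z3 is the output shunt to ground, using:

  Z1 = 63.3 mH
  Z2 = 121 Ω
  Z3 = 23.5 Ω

Step 1 — Angular frequency: ω = 2π·f = 2π·2720 = 1.709e+04 rad/s.
Step 2 — Component impedances:
  Z1: Z = jωL = j·1.709e+04·0.0633 = 0 + j1082 Ω
  Z2: Z = R = 121 Ω
  Z3: Z = R = 23.5 Ω
Step 3 — With open output, the series arm Z2 and the output shunt Z3 appear in series to ground: Z2 + Z3 = 144.5 Ω.
Step 4 — Parallel with input shunt Z1: Z_in = Z1 || (Z2 + Z3) = 142 + j18.96 Ω = 143.2∠7.6° Ω.

Z = 142 + j18.96 Ω = 143.2∠7.6° Ω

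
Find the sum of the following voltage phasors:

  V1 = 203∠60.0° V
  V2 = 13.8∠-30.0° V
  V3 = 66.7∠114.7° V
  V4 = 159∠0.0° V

Step 1 — Convert each phasor to rectangular form:
  V1 = 203·(cos(60.0°) + j·sin(60.0°)) = 101.5 + j175.8 V
  V2 = 13.8·(cos(-30.0°) + j·sin(-30.0°)) = 11.95 - j6.9 V
  V3 = 66.7·(cos(114.7°) + j·sin(114.7°)) = -27.87 + j60.6 V
  V4 = 159·(cos(0.0°) + j·sin(0.0°)) = 159 V
Step 2 — Sum components: V_total = 244.6 + j229.5 V.
Step 3 — Convert to polar: |V_total| = 335.4 V, ∠V_total = 43.2°.

V_total = 335.4∠43.2° V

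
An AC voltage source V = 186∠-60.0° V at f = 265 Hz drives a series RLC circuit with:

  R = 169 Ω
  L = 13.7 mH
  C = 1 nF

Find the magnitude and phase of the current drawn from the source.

Step 1 — Angular frequency: ω = 2π·f = 2π·265 = 1665 rad/s.
Step 2 — Component impedances:
  R: Z = R = 169 Ω
  L: Z = jωL = j·1665·0.0137 = 0 + j22.81 Ω
  C: Z = 1/(jωC) = -j/(ω·C) = 0 - j6.006e+05 Ω
Step 3 — Series combination: Z_total = R + L + C = 169 - j6.006e+05 Ω = 6.006e+05∠-90.0° Ω.
Step 4 — Source phasor: V = 186∠-60.0° V = 93 - j161.1 V.
Step 5 — Ohm's law: I = V / Z_total = (93 - j161.1) / (169 - j6.006e+05) = 0.0002683 + j0.0001548 A.
Step 6 — Convert to polar: |I| = 0.0003097 A, ∠I = 30.0°.

I = 0.0003097∠30.0° A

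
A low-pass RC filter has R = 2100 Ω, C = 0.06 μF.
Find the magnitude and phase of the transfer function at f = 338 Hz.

Step 1 — Angular frequency: ω = 2π·338 = 2124 rad/s.
Step 2 — Transfer function: H(jω) = 1/(1 + jωRC).
Step 3 — Denominator: 1 + jωRC = 1 + j·2124·2100·6e-08 = 1 + j0.2676.
Step 4 — H = 0.9332 - j0.2497.
Step 5 — Magnitude: |H| = 0.966 (-0.3 dB); phase: φ = -15.0°.

|H| = 0.966 (-0.3 dB), φ = -15.0°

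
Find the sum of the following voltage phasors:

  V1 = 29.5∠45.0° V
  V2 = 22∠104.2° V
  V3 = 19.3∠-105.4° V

Step 1 — Convert each phasor to rectangular form:
  V1 = 29.5·(cos(45.0°) + j·sin(45.0°)) = 20.86 + j20.86 V
  V2 = 22·(cos(104.2°) + j·sin(104.2°)) = -5.397 + j21.33 V
  V3 = 19.3·(cos(-105.4°) + j·sin(-105.4°)) = -5.125 - j18.61 V
Step 2 — Sum components: V_total = 10.34 + j23.58 V.
Step 3 — Convert to polar: |V_total| = 25.75 V, ∠V_total = 66.3°.

V_total = 25.75∠66.3° V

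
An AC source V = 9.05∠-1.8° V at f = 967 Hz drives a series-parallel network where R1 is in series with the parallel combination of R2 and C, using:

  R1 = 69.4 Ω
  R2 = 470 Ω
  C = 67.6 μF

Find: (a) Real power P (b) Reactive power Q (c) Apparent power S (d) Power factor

Step 1 — Angular frequency: ω = 2π·f = 2π·967 = 6076 rad/s.
Step 2 — Component impedances:
  R1: Z = R = 69.4 Ω
  R2: Z = R = 470 Ω
  C: Z = 1/(jωC) = -j/(ω·C) = 0 - j2.435 Ω
Step 3 — Parallel branch: R2 || C = 1/(1/R2 + 1/C) = 0.01261 - j2.435 Ω.
Step 4 — Series with R1: Z_total = R1 + (R2 || C) = 69.41 - j2.435 Ω = 69.46∠-2.0° Ω.
Step 5 — Source phasor: V = 9.05∠-1.8° V = 9.046 - j0.2843 V.
Step 6 — Current: I = V / Z = 0.1303 + j0.0004749 A = 0.1303∠0.2° A.
Step 7 — Complex power: S = V·I* = 1.178 - j0.04134 VA.
Step 8 — Real power: P = Re(S) = 1.178 W.
Step 9 — Reactive power: Q = Im(S) = -0.04134 VAR.
Step 10 — Apparent power: |S| = 1.179 VA.
Step 11 — Power factor: PF = P/|S| = 0.9994 (leading).

(a) P = 1.178 W  (b) Q = -0.04134 VAR  (c) S = 1.179 VA  (d) PF = 0.9994 (leading)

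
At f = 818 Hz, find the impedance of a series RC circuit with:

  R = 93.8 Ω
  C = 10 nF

Step 1 — Angular frequency: ω = 2π·f = 2π·818 = 5140 rad/s.
Step 2 — Component impedances:
  R: Z = R = 93.8 Ω
  C: Z = 1/(jωC) = -j/(ω·C) = 0 - j1.946e+04 Ω
Step 3 — Series combination: Z_total = R + C = 93.8 - j1.946e+04 Ω = 1.946e+04∠-89.7° Ω.

Z = 93.8 - j1.946e+04 Ω = 1.946e+04∠-89.7° Ω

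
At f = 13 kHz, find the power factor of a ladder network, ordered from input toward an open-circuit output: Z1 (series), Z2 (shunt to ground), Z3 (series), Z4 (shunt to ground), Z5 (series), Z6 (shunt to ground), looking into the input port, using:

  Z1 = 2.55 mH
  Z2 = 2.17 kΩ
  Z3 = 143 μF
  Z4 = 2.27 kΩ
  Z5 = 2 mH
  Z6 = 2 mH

Step 1 — Angular frequency: ω = 2π·f = 2π·1.3e+04 = 8.168e+04 rad/s.
Step 2 — Component impedances:
  Z1: Z = jωL = j·8.168e+04·0.00255 = 0 + j208.3 Ω
  Z2: Z = R = 2170 Ω
  Z3: Z = 1/(jωC) = -j/(ω·C) = 0 - j0.08561 Ω
  Z4: Z = R = 2270 Ω
  Z5: Z = jωL = j·8.168e+04·0.002 = 0 + j163.4 Ω
  Z6: Z = jωL = j·8.168e+04·0.002 = 0 + j163.4 Ω
Step 3 — Ladder network (open output): work backward from the far end, alternating series and parallel combinations. Z_in = 88.52 + j508.9 Ω = 516.5∠80.1° Ω.
Step 4 — Power factor: PF = cos(φ) = Re(Z)/|Z| = 88.52/516.5 = 0.1714.
Step 5 — Type: Im(Z) = 508.9 ⇒ lagging (phase φ = 80.1°).

PF = 0.1714 (lagging, φ = 80.1°)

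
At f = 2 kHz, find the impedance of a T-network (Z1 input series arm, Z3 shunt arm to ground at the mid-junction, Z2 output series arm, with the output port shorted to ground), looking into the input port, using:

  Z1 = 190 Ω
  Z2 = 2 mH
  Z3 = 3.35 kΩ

Step 1 — Angular frequency: ω = 2π·f = 2π·2000 = 1.257e+04 rad/s.
Step 2 — Component impedances:
  Z1: Z = R = 190 Ω
  Z2: Z = jωL = j·1.257e+04·0.002 = 0 + j25.13 Ω
  Z3: Z = R = 3350 Ω
Step 3 — With the output port shorted to ground, the output series arm Z2 runs from the junction to ground; the shunt arm Z3 also runs from the junction to ground. They appear in parallel: Z3 || Z2 = 0.1885 + j25.13 Ω.
Step 4 — Series with input arm Z1: Z_in = Z1 + (Z3 || Z2) = 190.2 + j25.13 Ω = 191.8∠7.5° Ω.

Z = 190.2 + j25.13 Ω = 191.8∠7.5° Ω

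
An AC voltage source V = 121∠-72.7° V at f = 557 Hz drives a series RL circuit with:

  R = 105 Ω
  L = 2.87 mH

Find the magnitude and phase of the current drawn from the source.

Step 1 — Angular frequency: ω = 2π·f = 2π·557 = 3500 rad/s.
Step 2 — Component impedances:
  R: Z = R = 105 Ω
  L: Z = jωL = j·3500·0.00287 = 0 + j10.04 Ω
Step 3 — Series combination: Z_total = R + L = 105 + j10.04 Ω = 105.5∠5.5° Ω.
Step 4 — Source phasor: V = 121∠-72.7° V = 35.98 - j115.5 V.
Step 5 — Ohm's law: I = V / Z_total = (35.98 - j115.5) / (105 + j10.04) = 0.2353 - j1.123 A.
Step 6 — Convert to polar: |I| = 1.147 A, ∠I = -78.2°.

I = 1.147∠-78.2° A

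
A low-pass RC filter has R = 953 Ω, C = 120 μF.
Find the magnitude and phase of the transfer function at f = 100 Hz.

Step 1 — Angular frequency: ω = 2π·100 = 628.3 rad/s.
Step 2 — Transfer function: H(jω) = 1/(1 + jωRC).
Step 3 — Denominator: 1 + jωRC = 1 + j·628.3·953·0.00012 = 1 + j71.85.
Step 4 — H = 0.0001936 - j0.01391.
Step 5 — Magnitude: |H| = 0.01392 (-37.1 dB); phase: φ = -89.2°.

|H| = 0.01392 (-37.1 dB), φ = -89.2°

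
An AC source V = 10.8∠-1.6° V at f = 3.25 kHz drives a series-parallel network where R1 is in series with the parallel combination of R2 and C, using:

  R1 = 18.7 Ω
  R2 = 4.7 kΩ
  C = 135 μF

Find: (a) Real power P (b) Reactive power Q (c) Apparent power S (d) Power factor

Step 1 — Angular frequency: ω = 2π·f = 2π·3250 = 2.042e+04 rad/s.
Step 2 — Component impedances:
  R1: Z = R = 18.7 Ω
  R2: Z = R = 4700 Ω
  C: Z = 1/(jωC) = -j/(ω·C) = 0 - j0.3627 Ω
Step 3 — Parallel branch: R2 || C = 1/(1/R2 + 1/C) = 2.8e-05 - j0.3627 Ω.
Step 4 — Series with R1: Z_total = R1 + (R2 || C) = 18.7 - j0.3627 Ω = 18.7∠-1.1° Ω.
Step 5 — Source phasor: V = 10.8∠-1.6° V = 10.8 - j0.3016 V.
Step 6 — Current: I = V / Z = 0.5774 - j0.004925 A = 0.5774∠-0.5° A.
Step 7 — Complex power: S = V·I* = 6.235 - j0.1209 VA.
Step 8 — Real power: P = Re(S) = 6.235 W.
Step 9 — Reactive power: Q = Im(S) = -0.1209 VAR.
Step 10 — Apparent power: |S| = 6.236 VA.
Step 11 — Power factor: PF = P/|S| = 0.9998 (leading).

(a) P = 6.235 W  (b) Q = -0.1209 VAR  (c) S = 6.236 VA  (d) PF = 0.9998 (leading)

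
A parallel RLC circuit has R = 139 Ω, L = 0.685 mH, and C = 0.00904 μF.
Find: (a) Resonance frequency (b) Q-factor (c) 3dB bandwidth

Step 1 — Resonance: ω₀ = 1/√(LC) = 1/√(0.000685·9.04e-09) = 4.019e+05 rad/s.
Step 2 — f₀ = ω₀/(2π) = 6.396e+04 Hz.
Step 3 — Parallel Q: Q = R/(ω₀L) = 139/(4.019e+05·0.000685) = 0.505.
Step 4 — Bandwidth: Δω = ω₀/Q = 7.958e+05 rad/s; BW = Δω/(2π) = 1.267e+05 Hz.

(a) f₀ = 6.396e+04 Hz  (b) Q = 0.505  (c) BW = 1.267e+05 Hz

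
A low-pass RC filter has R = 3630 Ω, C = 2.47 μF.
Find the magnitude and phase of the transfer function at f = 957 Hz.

Step 1 — Angular frequency: ω = 2π·957 = 6013 rad/s.
Step 2 — Transfer function: H(jω) = 1/(1 + jωRC).
Step 3 — Denominator: 1 + jωRC = 1 + j·6013·3630·2.47e-06 = 1 + j53.91.
Step 4 — H = 0.0003439 - j0.01854.
Step 5 — Magnitude: |H| = 0.01855 (-34.6 dB); phase: φ = -88.9°.

|H| = 0.01855 (-34.6 dB), φ = -88.9°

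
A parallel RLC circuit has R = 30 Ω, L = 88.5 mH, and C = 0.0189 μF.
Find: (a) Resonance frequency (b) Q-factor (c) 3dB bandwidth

Step 1 — Resonance: ω₀ = 1/√(LC) = 1/√(0.0885·1.89e-08) = 2.445e+04 rad/s.
Step 2 — f₀ = ω₀/(2π) = 3892 Hz.
Step 3 — Parallel Q: Q = R/(ω₀L) = 30/(2.445e+04·0.0885) = 0.01386.
Step 4 — Bandwidth: Δω = ω₀/Q = 1.764e+06 rad/s; BW = Δω/(2π) = 2.807e+05 Hz.

(a) f₀ = 3892 Hz  (b) Q = 0.01386  (c) BW = 2.807e+05 Hz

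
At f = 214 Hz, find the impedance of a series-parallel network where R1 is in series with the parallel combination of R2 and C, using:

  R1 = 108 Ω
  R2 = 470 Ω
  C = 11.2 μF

Step 1 — Angular frequency: ω = 2π·f = 2π·214 = 1345 rad/s.
Step 2 — Component impedances:
  R1: Z = R = 108 Ω
  R2: Z = R = 470 Ω
  C: Z = 1/(jωC) = -j/(ω·C) = 0 - j66.4 Ω
Step 3 — Parallel branch: R2 || C = 1/(1/R2 + 1/C) = 9.198 - j65.1 Ω.
Step 4 — Series with R1: Z_total = R1 + (R2 || C) = 117.2 - j65.1 Ω = 134.1∠-29.1° Ω.

Z = 117.2 - j65.1 Ω = 134.1∠-29.1° Ω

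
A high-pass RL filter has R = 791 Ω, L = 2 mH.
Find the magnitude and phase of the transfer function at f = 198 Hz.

Step 1 — Angular frequency: ω = 2π·198 = 1244 rad/s.
Step 2 — Transfer function: H(jω) = jωL/(R + jωL).
Step 3 — Numerator jωL = j·2.488; denominator R + jωL = 791 + j2.488.
Step 4 — H = 9.894e-06 + j0.003146.
Step 5 — Magnitude: |H| = 0.003146 (-50.0 dB); phase: φ = 89.8°.

|H| = 0.003146 (-50.0 dB), φ = 89.8°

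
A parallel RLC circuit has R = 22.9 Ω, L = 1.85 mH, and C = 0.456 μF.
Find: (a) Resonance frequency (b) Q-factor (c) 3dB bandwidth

Step 1 — Resonance: ω₀ = 1/√(LC) = 1/√(0.00185·4.56e-07) = 3.443e+04 rad/s.
Step 2 — f₀ = ω₀/(2π) = 5480 Hz.
Step 3 — Parallel Q: Q = R/(ω₀L) = 22.9/(3.443e+04·0.00185) = 0.3595.
Step 4 — Bandwidth: Δω = ω₀/Q = 9.576e+04 rad/s; BW = Δω/(2π) = 1.524e+04 Hz.

(a) f₀ = 5480 Hz  (b) Q = 0.3595  (c) BW = 1.524e+04 Hz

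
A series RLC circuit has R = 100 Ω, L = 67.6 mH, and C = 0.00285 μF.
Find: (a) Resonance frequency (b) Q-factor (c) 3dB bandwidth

Step 1 — Resonance condition Im(Z)=0 gives ω₀ = 1/√(LC).
Step 2 — ω₀ = 1/√(0.0676·2.85e-09) = 7.205e+04 rad/s.
Step 3 — f₀ = ω₀/(2π) = 1.147e+04 Hz.
Step 4 — Series Q: Q = ω₀L/R = 7.205e+04·0.0676/100 = 48.7.
Step 5 — 3dB bandwidth: Δω = ω₀/Q = 1479 rad/s; BW = Δω/(2π) = 235.4 Hz.

(a) f₀ = 1.147e+04 Hz  (b) Q = 48.7  (c) BW = 235.4 Hz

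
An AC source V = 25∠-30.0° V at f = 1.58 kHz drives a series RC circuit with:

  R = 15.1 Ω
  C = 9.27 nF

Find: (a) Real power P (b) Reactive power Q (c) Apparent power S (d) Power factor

Step 1 — Angular frequency: ω = 2π·f = 2π·1580 = 9927 rad/s.
Step 2 — Component impedances:
  R: Z = R = 15.1 Ω
  C: Z = 1/(jωC) = -j/(ω·C) = 0 - j1.087e+04 Ω
Step 3 — Series combination: Z_total = R + C = 15.1 - j1.087e+04 Ω = 1.087e+04∠-89.9° Ω.
Step 4 — Source phasor: V = 25∠-30.0° V = 21.65 - j12.5 V.
Step 5 — Current: I = V / Z = 0.001153 + j0.001991 A = 0.002301∠59.9° A.
Step 6 — Complex power: S = V·I* = 7.993e-05 - j0.05752 VA.
Step 7 — Real power: P = Re(S) = 7.993e-05 W.
Step 8 — Reactive power: Q = Im(S) = -0.05752 VAR.
Step 9 — Apparent power: |S| = 0.05752 VA.
Step 10 — Power factor: PF = P/|S| = 0.00139 (leading).

(a) P = 7.993e-05 W  (b) Q = -0.05752 VAR  (c) S = 0.05752 VA  (d) PF = 0.00139 (leading)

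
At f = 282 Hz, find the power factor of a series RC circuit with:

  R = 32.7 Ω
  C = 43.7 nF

Step 1 — Angular frequency: ω = 2π·f = 2π·282 = 1772 rad/s.
Step 2 — Component impedances:
  R: Z = R = 32.7 Ω
  C: Z = 1/(jωC) = -j/(ω·C) = 0 - j1.291e+04 Ω
Step 3 — Series combination: Z_total = R + C = 32.7 - j1.291e+04 Ω = 1.291e+04∠-89.9° Ω.
Step 4 — Power factor: PF = cos(φ) = Re(Z)/|Z| = 32.7/12915 = 0.002532.
Step 5 — Type: Im(Z) = -1.291e+04 ⇒ leading (phase φ = -89.9°).

PF = 0.002532 (leading, φ = -89.9°)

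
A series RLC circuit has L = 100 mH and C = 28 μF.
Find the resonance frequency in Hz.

Step 1 — Resonance condition Im(Z)=0 gives ω₀ = 1/√(LC).
Step 2 — ω₀ = 1/√(0.1·2.8e-05) = 597.6 rad/s.
Step 3 — f₀ = ω₀/(2π) = 95.11 Hz.

f₀ = 95.11 Hz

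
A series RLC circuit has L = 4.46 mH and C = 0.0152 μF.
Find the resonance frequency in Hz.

Step 1 — Resonance condition Im(Z)=0 gives ω₀ = 1/√(LC).
Step 2 — ω₀ = 1/√(0.00446·1.52e-08) = 1.215e+05 rad/s.
Step 3 — f₀ = ω₀/(2π) = 1.933e+04 Hz.

f₀ = 1.933e+04 Hz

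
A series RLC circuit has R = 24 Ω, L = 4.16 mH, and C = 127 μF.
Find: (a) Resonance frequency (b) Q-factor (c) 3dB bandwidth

Step 1 — Resonance condition Im(Z)=0 gives ω₀ = 1/√(LC).
Step 2 — ω₀ = 1/√(0.00416·0.000127) = 1376 rad/s.
Step 3 — f₀ = ω₀/(2π) = 219 Hz.
Step 4 — Series Q: Q = ω₀L/R = 1376·0.00416/24 = 0.2385.
Step 5 — 3dB bandwidth: Δω = ω₀/Q = 5769 rad/s; BW = Δω/(2π) = 918.2 Hz.

(a) f₀ = 219 Hz  (b) Q = 0.2385  (c) BW = 918.2 Hz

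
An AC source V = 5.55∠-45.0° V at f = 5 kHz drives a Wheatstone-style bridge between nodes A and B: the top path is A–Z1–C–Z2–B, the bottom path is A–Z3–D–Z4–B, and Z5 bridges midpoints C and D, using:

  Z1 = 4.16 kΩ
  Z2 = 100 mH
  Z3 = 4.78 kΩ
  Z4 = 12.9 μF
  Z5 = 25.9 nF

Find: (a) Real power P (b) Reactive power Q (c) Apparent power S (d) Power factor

Step 1 — Angular frequency: ω = 2π·f = 2π·5000 = 3.142e+04 rad/s.
Step 2 — Component impedances:
  Z1: Z = R = 4160 Ω
  Z2: Z = jωL = j·3.142e+04·0.1 = 0 + j3142 Ω
  Z3: Z = R = 4780 Ω
  Z4: Z = 1/(jωC) = -j/(ω·C) = 0 - j2.468 Ω
  Z5: Z = 1/(jωC) = -j/(ω·C) = 0 - j1229 Ω
Step 3 — Bridge requires nodal analysis (the Z5 bridge couples midpoints C and D, so the two paths cannot be reduced to a simple series/parallel combination). Setting node B to ground and injecting 1 A at node A, the 3-node admittance system at A, C, D solves to V_A = Z_AB = 2349 - j553.4 Ω = 2413∠-13.3° Ω.
Step 4 — Source phasor: V = 5.55∠-45.0° V = 3.924 - j3.924 V.
Step 5 — Current: I = V / Z = 0.001956 - j0.00121 A = 0.0023∠-31.7° A.
Step 6 — Complex power: S = V·I* = 0.01242 - j0.002928 VA.
Step 7 — Real power: P = Re(S) = 0.01242 W.
Step 8 — Reactive power: Q = Im(S) = -0.002928 VAR.
Step 9 — Apparent power: |S| = 0.01276 VA.
Step 10 — Power factor: PF = P/|S| = 0.9733 (leading).

(a) P = 0.01242 W  (b) Q = -0.002928 VAR  (c) S = 0.01276 VA  (d) PF = 0.9733 (leading)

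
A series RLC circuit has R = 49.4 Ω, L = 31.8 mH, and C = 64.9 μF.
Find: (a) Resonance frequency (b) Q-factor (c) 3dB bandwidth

Step 1 — Resonance condition Im(Z)=0 gives ω₀ = 1/√(LC).
Step 2 — ω₀ = 1/√(0.0318·6.49e-05) = 696.1 rad/s.
Step 3 — f₀ = ω₀/(2π) = 110.8 Hz.
Step 4 — Series Q: Q = ω₀L/R = 696.1·0.0318/49.4 = 0.4481.
Step 5 — 3dB bandwidth: Δω = ω₀/Q = 1553 rad/s; BW = Δω/(2π) = 247.2 Hz.

(a) f₀ = 110.8 Hz  (b) Q = 0.4481  (c) BW = 247.2 Hz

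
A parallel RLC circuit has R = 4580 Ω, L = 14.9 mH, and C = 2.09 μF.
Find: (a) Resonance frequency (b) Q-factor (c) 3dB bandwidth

Step 1 — Resonance: ω₀ = 1/√(LC) = 1/√(0.0149·2.09e-06) = 5667 rad/s.
Step 2 — f₀ = ω₀/(2π) = 901.9 Hz.
Step 3 — Parallel Q: Q = R/(ω₀L) = 4580/(5667·0.0149) = 54.24.
Step 4 — Bandwidth: Δω = ω₀/Q = 104.5 rad/s; BW = Δω/(2π) = 16.63 Hz.

(a) f₀ = 901.9 Hz  (b) Q = 54.24  (c) BW = 16.63 Hz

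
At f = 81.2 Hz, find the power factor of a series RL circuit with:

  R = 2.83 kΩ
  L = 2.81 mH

Step 1 — Angular frequency: ω = 2π·f = 2π·81.2 = 510.2 rad/s.
Step 2 — Component impedances:
  R: Z = R = 2830 Ω
  L: Z = jωL = j·510.2·0.00281 = 0 + j1.434 Ω
Step 3 — Series combination: Z_total = R + L = 2830 + j1.434 Ω = 2830∠0.0° Ω.
Step 4 — Power factor: PF = cos(φ) = Re(Z)/|Z| = 2830/2830 = 1.
Step 5 — Type: Im(Z) = 1.434 ⇒ lagging (phase φ = 0.0°).

PF = 1 (lagging, φ = 0.0°)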